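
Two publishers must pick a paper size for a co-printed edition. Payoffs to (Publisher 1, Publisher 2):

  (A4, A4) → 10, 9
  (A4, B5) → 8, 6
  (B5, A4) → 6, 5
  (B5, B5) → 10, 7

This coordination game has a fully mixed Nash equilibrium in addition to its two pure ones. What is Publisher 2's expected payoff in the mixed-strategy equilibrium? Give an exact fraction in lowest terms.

33/5

Publisher 1 mixes with probability p on A4, chosen so Publisher 2 is indifferent: 9p + 5(1−p) = 6p + 7(1−p) gives p = 2/5.
Publisher 2's expected payoff is 9·2/5 + 5·3/5 = 33/5.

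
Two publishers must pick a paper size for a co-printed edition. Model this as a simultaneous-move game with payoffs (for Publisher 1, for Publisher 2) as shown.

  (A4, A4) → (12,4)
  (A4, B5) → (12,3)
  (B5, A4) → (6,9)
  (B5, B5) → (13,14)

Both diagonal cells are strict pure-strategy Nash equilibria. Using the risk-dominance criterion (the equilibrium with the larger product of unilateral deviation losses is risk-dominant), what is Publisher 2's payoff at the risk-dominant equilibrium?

At both A4: Publisher 1 loses 12 − 6 = 6 by deviating; Publisher 2 loses 4 − 3 = 1. Product = 6·1 = 6.
At both B5: Publisher 1 loses 13 − 12 = 1 by deviating; Publisher 2 loses 14 − 9 = 5. Product = 1·5 = 5.
6 > 5, so both A4 is risk-dominant. Publisher 2's payoff there is 4.

4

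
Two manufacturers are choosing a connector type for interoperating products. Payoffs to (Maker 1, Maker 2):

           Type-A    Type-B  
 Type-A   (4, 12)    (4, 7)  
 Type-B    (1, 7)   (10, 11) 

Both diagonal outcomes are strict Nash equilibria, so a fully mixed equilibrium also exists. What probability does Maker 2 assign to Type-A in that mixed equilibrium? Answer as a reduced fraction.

2/3

Maker 2's mix q on Type-A must make Maker 1 indifferent between Type-A and Type-B.
Maker 1's payoff from Type-A: 4q + 4(1−q). From Type-B: 1q + 10(1−q).
Set equal: 3q = 6(1−q) → q = 6/9 = 2/3.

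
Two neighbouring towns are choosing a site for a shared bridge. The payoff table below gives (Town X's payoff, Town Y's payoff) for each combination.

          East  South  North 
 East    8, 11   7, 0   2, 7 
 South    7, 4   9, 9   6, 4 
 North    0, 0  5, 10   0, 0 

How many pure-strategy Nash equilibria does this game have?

Both East: Town X gets 8 (best alternative 7); Town Y gets 11 (best alternative 7). Neither deviates — NE.
Both South: Town X gets 9 (best alternative 7); Town Y gets 9 (best alternative 4). Neither deviates — NE.
Both North is not a NE: Town X would switch to South (6 > 0).
No other cell survives both best-response checks, so there are 2 pure NE.

2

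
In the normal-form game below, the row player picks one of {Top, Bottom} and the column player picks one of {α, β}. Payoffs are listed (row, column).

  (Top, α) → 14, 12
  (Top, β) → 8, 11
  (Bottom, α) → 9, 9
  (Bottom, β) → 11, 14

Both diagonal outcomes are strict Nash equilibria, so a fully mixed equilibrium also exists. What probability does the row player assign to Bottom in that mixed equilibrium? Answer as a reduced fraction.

1/6

The row player's mix p on Top must make the column player indifferent between α and β.
The column player's payoff from α: 12p + 9(1−p). From β: 11p + 14(1−p).
Set equal: 1p = 5(1−p) → p = 5/6.
Probability on Bottom is 1 − 5/6 = 1/6.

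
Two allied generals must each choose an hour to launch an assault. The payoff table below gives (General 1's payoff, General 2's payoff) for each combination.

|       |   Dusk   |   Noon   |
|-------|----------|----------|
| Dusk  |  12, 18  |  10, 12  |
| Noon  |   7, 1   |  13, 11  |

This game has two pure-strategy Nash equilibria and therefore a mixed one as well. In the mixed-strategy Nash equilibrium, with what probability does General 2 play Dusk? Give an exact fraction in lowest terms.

General 2's mix q on Dusk must make General 1 indifferent between Dusk and Noon.
General 1's payoff from Dusk: 12q + 10(1−q). From Noon: 7q + 13(1−q).
Set equal: 5q = 3(1−q) → q = 3/8.

3/8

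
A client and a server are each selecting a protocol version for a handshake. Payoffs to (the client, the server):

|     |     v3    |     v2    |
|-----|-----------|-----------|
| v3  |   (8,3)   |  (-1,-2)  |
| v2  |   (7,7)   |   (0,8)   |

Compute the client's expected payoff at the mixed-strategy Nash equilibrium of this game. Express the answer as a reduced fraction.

The server mixes with probability q on v3, chosen so the client is indifferent: 8q + (-1)(1−q) = 7q + 0(1−q) gives q = 1/2.
The client's expected payoff (from either row, since indifferent) is 8·1/2 + (-1)·1/2 = 7/2.

7/2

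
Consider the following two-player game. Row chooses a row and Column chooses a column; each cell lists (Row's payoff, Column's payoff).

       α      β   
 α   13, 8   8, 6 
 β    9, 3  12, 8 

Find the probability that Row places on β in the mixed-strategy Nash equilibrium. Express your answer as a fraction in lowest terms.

Row's mix p on α must make Column indifferent between α and β.
Column's payoff from α: 8p + 3(1−p). From β: 6p + 8(1−p).
Set equal: 2p = 5(1−p) → p = 5/7.
Probability on β is 1 − 5/7 = 2/7.

2/7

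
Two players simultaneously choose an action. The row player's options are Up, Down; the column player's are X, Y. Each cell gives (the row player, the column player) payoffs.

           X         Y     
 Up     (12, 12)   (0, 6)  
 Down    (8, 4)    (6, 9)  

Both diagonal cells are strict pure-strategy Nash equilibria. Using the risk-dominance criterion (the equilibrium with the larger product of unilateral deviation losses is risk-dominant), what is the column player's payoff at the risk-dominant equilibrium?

At (Up, X): the row player loses 12 − 8 = 4 by deviating; the column player loses 12 − 6 = 6. Product = 4·6 = 24.
At (Down, Y): the row player loses 6 − 0 = 6 by deviating; the column player loses 9 − 4 = 5. Product = 6·5 = 30.
30 > 24, so (Down, Y) is risk-dominant. The column player's payoff there is 9.

9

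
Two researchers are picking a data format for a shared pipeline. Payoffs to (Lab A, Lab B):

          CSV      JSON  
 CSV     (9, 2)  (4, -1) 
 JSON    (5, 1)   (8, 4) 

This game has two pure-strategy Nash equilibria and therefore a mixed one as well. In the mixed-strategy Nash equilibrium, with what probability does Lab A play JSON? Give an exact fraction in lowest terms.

Lab A's mix p on CSV must make Lab B indifferent between CSV and JSON.
Lab B's payoff from CSV: 2p + 1(1−p). From JSON: (-1)p + 4(1−p).
Set equal: 3p = 3(1−p) → p = 3/6 = 1/2.
Probability on JSON is 1 − 1/2 = 1/2.

1/2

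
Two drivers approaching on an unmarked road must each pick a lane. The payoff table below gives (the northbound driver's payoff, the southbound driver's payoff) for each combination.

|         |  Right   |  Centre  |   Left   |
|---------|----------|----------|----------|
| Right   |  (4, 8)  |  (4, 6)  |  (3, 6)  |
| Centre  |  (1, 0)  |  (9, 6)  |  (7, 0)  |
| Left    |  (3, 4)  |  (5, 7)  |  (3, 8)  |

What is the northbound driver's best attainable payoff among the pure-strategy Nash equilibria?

9

Both Right is a pure NE (the northbound driver: 4 ≥ 3; the southbound driver: 8 ≥ 6). The northbound driver gets 4.
Both Centre is a pure NE (the northbound driver: 9 ≥ 5; the southbound driver: 6 ≥ 0). The northbound driver gets 9.
Every other cell has a profitable deviation for at least one player. Highest of {4, 9} is 9.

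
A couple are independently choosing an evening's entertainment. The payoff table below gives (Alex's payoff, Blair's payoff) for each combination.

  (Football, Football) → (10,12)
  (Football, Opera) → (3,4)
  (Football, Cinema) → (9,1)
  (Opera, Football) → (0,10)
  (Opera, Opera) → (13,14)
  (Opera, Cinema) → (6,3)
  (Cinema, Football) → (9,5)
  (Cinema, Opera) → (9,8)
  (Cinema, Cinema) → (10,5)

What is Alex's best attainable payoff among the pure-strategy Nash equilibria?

Both Football is a pure NE (Alex: 10 ≥ 9; Blair: 12 ≥ 4). Alex gets 10.
Both Opera is a pure NE (Alex: 13 ≥ 9; Blair: 14 ≥ 10). Alex gets 13.
Every other cell has a profitable deviation for at least one player. Highest of {10, 13} is 13.

13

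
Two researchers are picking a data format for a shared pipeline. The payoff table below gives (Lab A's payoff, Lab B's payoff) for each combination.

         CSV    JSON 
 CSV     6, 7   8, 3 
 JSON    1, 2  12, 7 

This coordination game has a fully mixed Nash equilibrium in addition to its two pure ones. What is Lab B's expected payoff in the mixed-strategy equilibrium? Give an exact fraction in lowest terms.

Lab A mixes with probability p on CSV, chosen so Lab B is indifferent: 7p + 2(1−p) = 3p + 7(1−p) gives p = 5/9.
Lab B's expected payoff is 7·5/9 + 2·4/9 = 43/9.

43/9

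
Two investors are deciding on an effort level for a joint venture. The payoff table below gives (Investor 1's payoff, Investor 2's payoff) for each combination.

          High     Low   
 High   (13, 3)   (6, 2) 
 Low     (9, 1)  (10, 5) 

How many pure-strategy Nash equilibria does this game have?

Both High: Investor 1 gets 13 (best alternative 9); Investor 2 gets 3 (best alternative 2). Neither deviates — NE.
Both Low: Investor 1 gets 10 (best alternative 6); Investor 2 gets 5 (best alternative 1). Neither deviates — NE.
(High, Low) is not a NE: Investor 1 would switch to Low (10 > 6).
No other cell survives both best-response checks, so there are 2 pure NE.

2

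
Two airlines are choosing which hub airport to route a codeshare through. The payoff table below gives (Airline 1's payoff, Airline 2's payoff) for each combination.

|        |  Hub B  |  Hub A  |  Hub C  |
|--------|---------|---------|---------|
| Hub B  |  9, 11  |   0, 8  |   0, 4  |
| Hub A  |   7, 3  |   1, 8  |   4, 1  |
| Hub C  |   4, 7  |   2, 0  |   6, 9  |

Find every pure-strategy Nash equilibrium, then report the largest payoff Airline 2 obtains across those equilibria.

Both Hub B is a pure NE (Airline 1: 9 ≥ 7; Airline 2: 11 ≥ 8). Airline 2 gets 11.
Both Hub C is a pure NE (Airline 1: 6 ≥ 4; Airline 2: 9 ≥ 7). Airline 2 gets 9.
Every other cell has a profitable deviation for at least one player. Highest of {11, 9} is 11.

11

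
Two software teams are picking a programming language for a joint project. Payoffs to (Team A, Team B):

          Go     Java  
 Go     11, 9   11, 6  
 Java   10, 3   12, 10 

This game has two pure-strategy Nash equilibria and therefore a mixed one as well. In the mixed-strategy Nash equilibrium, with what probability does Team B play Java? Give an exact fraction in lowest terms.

1/2

Team B's mix q on Go must make Team A indifferent between Go and Java.
Team A's payoff from Go: 11q + 11(1−q). From Java: 10q + 12(1−q).
Set equal: 1q = 1(1−q) → q = 1/2.
Probability on Java is 1 − 1/2 = 1/2.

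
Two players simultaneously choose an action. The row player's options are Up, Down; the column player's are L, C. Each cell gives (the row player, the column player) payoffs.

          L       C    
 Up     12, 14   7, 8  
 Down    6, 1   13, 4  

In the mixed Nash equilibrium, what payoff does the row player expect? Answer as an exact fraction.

The column player mixes with probability q on L, chosen so the row player is indifferent: 12q + 7(1−q) = 6q + 13(1−q) gives q = 1/2.
The row player's expected payoff (from either row, since indifferent) is 12·1/2 + 7·1/2 = 19/2.

19/2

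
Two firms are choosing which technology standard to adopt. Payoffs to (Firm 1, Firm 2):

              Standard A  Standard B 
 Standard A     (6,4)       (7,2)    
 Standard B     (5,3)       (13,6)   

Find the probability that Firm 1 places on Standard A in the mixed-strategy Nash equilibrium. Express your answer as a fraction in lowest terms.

3/5

Firm 1's mix p on Standard A must make Firm 2 indifferent between Standard A and Standard B.
Firm 2's payoff from Standard A: 4p + 3(1−p). From Standard B: 2p + 6(1−p).
Set equal: 2p = 3(1−p) → p = 3/5.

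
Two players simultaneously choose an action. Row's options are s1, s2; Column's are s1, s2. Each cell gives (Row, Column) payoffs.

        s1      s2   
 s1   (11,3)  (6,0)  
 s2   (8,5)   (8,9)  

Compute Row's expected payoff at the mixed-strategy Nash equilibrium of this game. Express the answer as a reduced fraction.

Column mixes with probability q on s1, chosen so Row is indifferent: 11q + 6(1−q) = 8q + 8(1−q) gives q = 2/5.
Row's expected payoff (from either row, since indifferent) is 11·2/5 + 6·3/5 = 8.

8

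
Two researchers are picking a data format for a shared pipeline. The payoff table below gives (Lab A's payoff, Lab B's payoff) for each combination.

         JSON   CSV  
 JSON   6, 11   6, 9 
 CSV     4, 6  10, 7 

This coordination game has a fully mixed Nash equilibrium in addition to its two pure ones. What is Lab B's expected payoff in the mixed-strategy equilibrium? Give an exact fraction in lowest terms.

Lab A mixes with probability p on JSON, chosen so Lab B is indifferent: 11p + 6(1−p) = 9p + 7(1−p) gives p = 1/3.
Lab B's expected payoff is 11·1/3 + 6·2/3 = 23/3.

23/3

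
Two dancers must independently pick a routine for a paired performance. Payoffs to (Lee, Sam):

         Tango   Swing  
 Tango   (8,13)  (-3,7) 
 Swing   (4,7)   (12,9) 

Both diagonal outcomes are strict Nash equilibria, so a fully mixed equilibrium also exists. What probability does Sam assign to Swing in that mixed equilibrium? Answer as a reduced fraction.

4/19

Sam's mix q on Tango must make Lee indifferent between Tango and Swing.
Lee's payoff from Tango: 8q + (-3)(1−q). From Swing: 4q + 12(1−q).
Set equal: 4q = 15(1−q) → q = 15/19.
Probability on Swing is 1 − 15/19 = 4/19.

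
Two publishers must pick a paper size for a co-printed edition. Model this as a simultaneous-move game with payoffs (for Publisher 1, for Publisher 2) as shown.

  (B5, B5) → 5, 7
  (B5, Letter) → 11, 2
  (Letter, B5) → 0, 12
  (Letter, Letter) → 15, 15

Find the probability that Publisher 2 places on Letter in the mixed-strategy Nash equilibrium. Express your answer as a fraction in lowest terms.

Publisher 2's mix q on B5 must make Publisher 1 indifferent between B5 and Letter.
Publisher 1's payoff from B5: 5q + 11(1−q). From Letter: 0q + 15(1−q).
Set equal: 5q = 4(1−q) → q = 4/9.
Probability on Letter is 1 − 4/9 = 5/9.

5/9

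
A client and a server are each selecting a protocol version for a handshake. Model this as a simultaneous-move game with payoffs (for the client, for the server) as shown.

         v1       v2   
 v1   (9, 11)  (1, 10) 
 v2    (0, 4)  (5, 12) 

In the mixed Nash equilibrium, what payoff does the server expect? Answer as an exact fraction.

The client mixes with probability p on v1, chosen so the server is indifferent: 11p + 4(1−p) = 10p + 12(1−p) gives p = 8/9.
The server's expected payoff is 11·8/9 + 4·1/9 = 92/9.

92/9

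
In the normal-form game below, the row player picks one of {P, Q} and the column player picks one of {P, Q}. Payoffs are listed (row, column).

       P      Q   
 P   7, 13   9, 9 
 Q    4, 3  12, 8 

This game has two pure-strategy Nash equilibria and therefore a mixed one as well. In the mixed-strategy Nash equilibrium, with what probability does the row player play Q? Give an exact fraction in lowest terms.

4/9

The row player's mix p on P must make the column player indifferent between P and Q.
The column player's payoff from P: 13p + 3(1−p). From Q: 9p + 8(1−p).
Set equal: 4p = 5(1−p) → p = 5/9.
Probability on Q is 1 − 5/9 = 4/9.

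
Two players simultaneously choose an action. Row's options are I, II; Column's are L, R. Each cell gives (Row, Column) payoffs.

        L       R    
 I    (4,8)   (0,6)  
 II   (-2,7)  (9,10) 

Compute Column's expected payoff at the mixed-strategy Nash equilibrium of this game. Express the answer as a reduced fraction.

38/5

Row mixes with probability p on I, chosen so Column is indifferent: 8p + 7(1−p) = 6p + 10(1−p) gives p = 3/5.
Column's expected payoff is 8·3/5 + 7·2/5 = 38/5.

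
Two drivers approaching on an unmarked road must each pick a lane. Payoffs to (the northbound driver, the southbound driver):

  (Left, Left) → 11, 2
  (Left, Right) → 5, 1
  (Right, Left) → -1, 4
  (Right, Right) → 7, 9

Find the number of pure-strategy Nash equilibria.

Both Left: the northbound driver gets 11 (best alternative -1); the southbound driver gets 2 (best alternative 1). Neither deviates — NE.
Both Right: the northbound driver gets 7 (best alternative 5); the southbound driver gets 9 (best alternative 4). Neither deviates — NE.
(Left, Right) is not a NE: the northbound driver would switch to Right (7 > 5).
No other cell survives both best-response checks, so there are 2 pure NE.

2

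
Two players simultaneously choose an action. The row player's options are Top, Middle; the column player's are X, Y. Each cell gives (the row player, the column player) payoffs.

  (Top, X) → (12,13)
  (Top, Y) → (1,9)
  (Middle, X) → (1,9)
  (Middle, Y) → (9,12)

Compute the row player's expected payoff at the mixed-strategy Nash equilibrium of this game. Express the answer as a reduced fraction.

The column player mixes with probability q on X, chosen so the row player is indifferent: 12q + 1(1−q) = 1q + 9(1−q) gives q = 8/19.
The row player's expected payoff (from either row, since indifferent) is 12·8/19 + 1·11/19 = 107/19.

107/19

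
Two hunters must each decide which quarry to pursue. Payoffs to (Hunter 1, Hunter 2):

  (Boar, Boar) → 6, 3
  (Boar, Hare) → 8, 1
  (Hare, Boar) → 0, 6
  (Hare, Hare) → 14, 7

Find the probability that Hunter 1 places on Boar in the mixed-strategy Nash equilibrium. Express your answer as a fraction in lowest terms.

1/3

Hunter 1's mix p on Boar must make Hunter 2 indifferent between Boar and Hare.
Hunter 2's payoff from Boar: 3p + 6(1−p). From Hare: 1p + 7(1−p).
Set equal: 2p = 1(1−p) → p = 1/3.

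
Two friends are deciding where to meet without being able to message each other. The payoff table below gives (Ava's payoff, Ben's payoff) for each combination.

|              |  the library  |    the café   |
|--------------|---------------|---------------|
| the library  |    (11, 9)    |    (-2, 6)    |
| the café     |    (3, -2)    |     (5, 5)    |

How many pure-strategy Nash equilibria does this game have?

2

Both the library: Ava gets 11 (best alternative 3); Ben gets 9 (best alternative 6). Neither deviates — NE.
Both the café: Ava gets 5 (best alternative -2); Ben gets 5 (best alternative -2). Neither deviates — NE.
(the café, the library) is not a NE: Ava would switch to the library (11 > 3).
No other cell survives both best-response checks, so there are 2 pure NE.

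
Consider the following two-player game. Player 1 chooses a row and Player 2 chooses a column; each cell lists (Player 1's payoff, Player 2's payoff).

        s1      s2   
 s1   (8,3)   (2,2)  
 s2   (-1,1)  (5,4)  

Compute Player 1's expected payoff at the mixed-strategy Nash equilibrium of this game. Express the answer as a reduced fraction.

7/2

Player 2 mixes with probability q on s1, chosen so Player 1 is indifferent: 8q + 2(1−q) = (-1)q + 5(1−q) gives q = 1/4.
Player 1's expected payoff (from either row, since indifferent) is 8·1/4 + 2·3/4 = 7/2.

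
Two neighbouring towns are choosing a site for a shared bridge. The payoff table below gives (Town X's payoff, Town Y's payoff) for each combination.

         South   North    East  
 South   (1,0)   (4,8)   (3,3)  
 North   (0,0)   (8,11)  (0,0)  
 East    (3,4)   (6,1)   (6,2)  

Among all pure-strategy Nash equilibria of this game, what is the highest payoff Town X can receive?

Both North is a pure NE (Town X: 8 ≥ 6; Town Y: 11 ≥ 0). Town X gets 8.
(East, South) is a pure NE (Town X: 3 ≥ 1; Town Y: 4 ≥ 2). Town X gets 3.
Every other cell has a profitable deviation for at least one player. Highest of {8, 3} is 8.

8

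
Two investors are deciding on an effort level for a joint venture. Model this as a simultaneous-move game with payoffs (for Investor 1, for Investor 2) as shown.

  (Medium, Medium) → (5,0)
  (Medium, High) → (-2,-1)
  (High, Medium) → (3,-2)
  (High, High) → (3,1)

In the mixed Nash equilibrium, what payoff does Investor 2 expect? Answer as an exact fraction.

-1/2

Investor 1 mixes with probability p on Medium, chosen so Investor 2 is indifferent: 0p + (-2)(1−p) = (-1)p + 1(1−p) gives p = 3/4.
Investor 2's expected payoff is 0·3/4 + (-2)·1/4 = -1/2.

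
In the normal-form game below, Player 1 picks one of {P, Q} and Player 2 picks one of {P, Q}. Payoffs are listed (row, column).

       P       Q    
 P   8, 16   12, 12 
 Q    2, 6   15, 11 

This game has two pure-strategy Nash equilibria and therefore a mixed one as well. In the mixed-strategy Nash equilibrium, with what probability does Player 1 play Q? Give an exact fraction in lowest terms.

Player 1's mix p on P must make Player 2 indifferent between P and Q.
Player 2's payoff from P: 16p + 6(1−p). From Q: 12p + 11(1−p).
Set equal: 4p = 5(1−p) → p = 5/9.
Probability on Q is 1 − 5/9 = 4/9.

4/9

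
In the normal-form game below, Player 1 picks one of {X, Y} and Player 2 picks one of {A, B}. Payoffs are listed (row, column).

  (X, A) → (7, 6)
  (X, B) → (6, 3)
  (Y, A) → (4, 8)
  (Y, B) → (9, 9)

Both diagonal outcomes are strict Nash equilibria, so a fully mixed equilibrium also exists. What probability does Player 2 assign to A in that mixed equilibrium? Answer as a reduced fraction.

Player 2's mix q on A must make Player 1 indifferent between X and Y.
Player 1's payoff from X: 7q + 6(1−q). From Y: 4q + 9(1−q).
Set equal: 3q = 3(1−q) → q = 3/6 = 1/2.

1/2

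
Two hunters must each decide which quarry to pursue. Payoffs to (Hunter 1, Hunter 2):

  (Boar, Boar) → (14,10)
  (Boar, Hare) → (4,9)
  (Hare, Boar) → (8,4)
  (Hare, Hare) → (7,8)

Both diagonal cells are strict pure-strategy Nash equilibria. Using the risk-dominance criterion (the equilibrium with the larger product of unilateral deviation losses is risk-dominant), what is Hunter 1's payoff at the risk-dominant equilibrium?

At both Boar: Hunter 1 loses 14 − 8 = 6 by deviating; Hunter 2 loses 10 − 9 = 1. Product = 6·1 = 6.
At both Hare: Hunter 1 loses 7 − 4 = 3 by deviating; Hunter 2 loses 8 − 4 = 4. Product = 3·4 = 12.
12 > 6, so both Hare is risk-dominant. Hunter 1's payoff there is 7.

7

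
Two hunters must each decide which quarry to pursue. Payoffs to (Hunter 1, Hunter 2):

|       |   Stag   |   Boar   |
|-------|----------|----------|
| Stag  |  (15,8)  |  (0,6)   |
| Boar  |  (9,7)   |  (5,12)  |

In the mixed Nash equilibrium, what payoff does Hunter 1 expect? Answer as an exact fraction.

75/11

Hunter 2 mixes with probability q on Stag, chosen so Hunter 1 is indifferent: 15q + 0(1−q) = 9q + 5(1−q) gives q = 5/11.
Hunter 1's expected payoff (from either row, since indifferent) is 15·5/11 + 0·6/11 = 75/11.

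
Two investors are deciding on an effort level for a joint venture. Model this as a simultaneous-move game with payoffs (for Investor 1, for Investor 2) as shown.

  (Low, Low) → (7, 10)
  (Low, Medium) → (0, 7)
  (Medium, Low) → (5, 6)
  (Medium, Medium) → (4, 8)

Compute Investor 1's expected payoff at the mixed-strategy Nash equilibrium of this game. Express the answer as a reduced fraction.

Investor 2 mixes with probability q on Low, chosen so Investor 1 is indifferent: 7q + 0(1−q) = 5q + 4(1−q) gives q = 2/3.
Investor 1's expected payoff (from either row, since indifferent) is 7·2/3 + 0·1/3 = 14/3.

14/3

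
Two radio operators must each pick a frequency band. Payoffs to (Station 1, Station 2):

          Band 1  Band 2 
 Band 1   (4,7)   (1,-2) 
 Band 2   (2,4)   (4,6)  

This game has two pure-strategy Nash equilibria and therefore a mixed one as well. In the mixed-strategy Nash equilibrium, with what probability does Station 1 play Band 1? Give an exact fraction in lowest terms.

Station 1's mix p on Band 1 must make Station 2 indifferent between Band 1 and Band 2.
Station 2's payoff from Band 1: 7p + 4(1−p). From Band 2: (-2)p + 6(1−p).
Set equal: 9p = 2(1−p) → p = 2/11.

2/11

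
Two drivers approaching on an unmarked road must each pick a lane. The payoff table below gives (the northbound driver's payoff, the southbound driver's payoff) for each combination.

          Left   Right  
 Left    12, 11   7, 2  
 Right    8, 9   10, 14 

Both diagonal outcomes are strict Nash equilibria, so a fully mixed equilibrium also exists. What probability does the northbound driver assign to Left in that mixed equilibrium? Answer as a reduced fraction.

The northbound driver's mix p on Left must make the southbound driver indifferent between Left and Right.
The southbound driver's payoff from Left: 11p + 9(1−p). From Right: 2p + 14(1−p).
Set equal: 9p = 5(1−p) → p = 5/14.

5/14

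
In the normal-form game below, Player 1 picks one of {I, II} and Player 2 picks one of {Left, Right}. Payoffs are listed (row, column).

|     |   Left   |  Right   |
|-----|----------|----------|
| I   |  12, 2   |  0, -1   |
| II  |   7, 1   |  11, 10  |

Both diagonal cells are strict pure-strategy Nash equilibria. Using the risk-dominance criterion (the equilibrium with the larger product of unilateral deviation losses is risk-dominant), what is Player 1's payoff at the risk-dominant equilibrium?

At (I, Left): Player 1 loses 12 − 7 = 5 by deviating; Player 2 loses 2 − (-1) = 3. Product = 5·3 = 15.
At (II, Right): Player 1 loses 11 − 0 = 11 by deviating; Player 2 loses 10 − 1 = 9. Product = 11·9 = 99.
99 > 15, so (II, Right) is risk-dominant. Player 1's payoff there is 11.

11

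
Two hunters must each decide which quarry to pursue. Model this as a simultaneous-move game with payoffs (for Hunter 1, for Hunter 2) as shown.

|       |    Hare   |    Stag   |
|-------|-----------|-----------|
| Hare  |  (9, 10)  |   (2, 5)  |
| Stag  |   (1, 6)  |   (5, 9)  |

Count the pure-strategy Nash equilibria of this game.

Both Hare: Hunter 1 gets 9 (best alternative 1); Hunter 2 gets 10 (best alternative 5). Neither deviates — NE.
Both Stag: Hunter 1 gets 5 (best alternative 2); Hunter 2 gets 9 (best alternative 6). Neither deviates — NE.
(Hare, Stag) is not a NE: Hunter 1 would switch to Stag (5 > 2).
No other cell survives both best-response checks, so there are 2 pure NE.

2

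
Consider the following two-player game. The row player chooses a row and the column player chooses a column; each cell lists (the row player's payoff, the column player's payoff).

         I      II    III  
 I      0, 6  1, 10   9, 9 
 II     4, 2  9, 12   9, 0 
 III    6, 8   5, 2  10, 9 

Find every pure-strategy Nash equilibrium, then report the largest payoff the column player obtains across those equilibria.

12

Both II is a pure NE (the row player: 9 ≥ 5; the column player: 12 ≥ 2). The column player gets 12.
Both III is a pure NE (the row player: 10 ≥ 9; the column player: 9 ≥ 8). The column player gets 9.
Every other cell has a profitable deviation for at least one player. Highest of {12, 9} is 12.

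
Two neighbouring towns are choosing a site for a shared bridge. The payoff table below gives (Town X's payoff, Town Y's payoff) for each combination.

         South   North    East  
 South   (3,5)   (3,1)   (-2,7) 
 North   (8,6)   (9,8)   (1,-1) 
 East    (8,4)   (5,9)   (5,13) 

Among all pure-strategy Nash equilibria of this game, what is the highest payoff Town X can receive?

Both North is a pure NE (Town X: 9 ≥ 5; Town Y: 8 ≥ 6). Town X gets 9.
Both East is a pure NE (Town X: 5 ≥ 1; Town Y: 13 ≥ 9). Town X gets 5.
Every other cell has a profitable deviation for at least one player. Highest of {9, 5} is 9.

9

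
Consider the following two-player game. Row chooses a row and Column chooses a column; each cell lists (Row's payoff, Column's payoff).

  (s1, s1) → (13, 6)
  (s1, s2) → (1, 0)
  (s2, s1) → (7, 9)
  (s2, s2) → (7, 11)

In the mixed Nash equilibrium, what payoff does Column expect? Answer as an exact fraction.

Row mixes with probability p on s1, chosen so Column is indifferent: 6p + 9(1−p) = 0p + 11(1−p) gives p = 1/4.
Column's expected payoff is 6·1/4 + 9·3/4 = 33/4.

33/4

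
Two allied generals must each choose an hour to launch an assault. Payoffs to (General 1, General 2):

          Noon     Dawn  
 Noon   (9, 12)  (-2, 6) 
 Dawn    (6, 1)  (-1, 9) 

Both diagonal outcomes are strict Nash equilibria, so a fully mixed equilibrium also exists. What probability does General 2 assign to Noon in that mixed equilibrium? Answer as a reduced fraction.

General 2's mix q on Noon must make General 1 indifferent between Noon and Dawn.
General 1's payoff from Noon: 9q + (-2)(1−q). From Dawn: 6q + (-1)(1−q).
Set equal: 3q = 1(1−q) → q = 1/4.

1/4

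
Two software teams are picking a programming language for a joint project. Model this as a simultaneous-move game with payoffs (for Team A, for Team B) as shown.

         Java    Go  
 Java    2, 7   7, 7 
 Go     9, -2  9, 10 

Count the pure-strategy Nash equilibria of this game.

1

Both Go: Team A gets 9 (best alternative 7); Team B gets 10 (best alternative -2). Neither deviates — NE.
Both Java is not a NE: Team A would switch to Go (9 > 2).
No other cell survives both best-response checks, so there is 1 pure NE.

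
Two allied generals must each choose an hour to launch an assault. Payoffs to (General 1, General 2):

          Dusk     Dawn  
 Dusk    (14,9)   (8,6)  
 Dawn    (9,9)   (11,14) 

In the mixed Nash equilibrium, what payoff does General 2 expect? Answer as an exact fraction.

9

General 1 mixes with probability p on Dusk, chosen so General 2 is indifferent: 9p + 9(1−p) = 6p + 14(1−p) gives p = 5/8.
General 2's expected payoff is 9·5/8 + 9·3/8 = 9.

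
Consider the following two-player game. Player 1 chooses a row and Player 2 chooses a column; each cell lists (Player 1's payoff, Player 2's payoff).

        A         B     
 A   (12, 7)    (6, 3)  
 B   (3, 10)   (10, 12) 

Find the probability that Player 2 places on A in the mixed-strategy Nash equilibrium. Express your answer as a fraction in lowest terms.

4/13

Player 2's mix q on A must make Player 1 indifferent between A and B.
Player 1's payoff from A: 12q + 6(1−q). From B: 3q + 10(1−q).
Set equal: 9q = 4(1−q) → q = 4/13.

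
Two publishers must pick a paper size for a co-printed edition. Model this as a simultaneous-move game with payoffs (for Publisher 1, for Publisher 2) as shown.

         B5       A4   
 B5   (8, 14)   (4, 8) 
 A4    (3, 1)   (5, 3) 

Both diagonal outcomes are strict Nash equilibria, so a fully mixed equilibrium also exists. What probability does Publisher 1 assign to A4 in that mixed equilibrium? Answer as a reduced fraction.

3/4

Publisher 1's mix p on B5 must make Publisher 2 indifferent between B5 and A4.
Publisher 2's payoff from B5: 14p + 1(1−p). From A4: 8p + 3(1−p).
Set equal: 6p = 2(1−p) → p = 2/8 = 1/4.
Probability on A4 is 1 − 1/4 = 3/4.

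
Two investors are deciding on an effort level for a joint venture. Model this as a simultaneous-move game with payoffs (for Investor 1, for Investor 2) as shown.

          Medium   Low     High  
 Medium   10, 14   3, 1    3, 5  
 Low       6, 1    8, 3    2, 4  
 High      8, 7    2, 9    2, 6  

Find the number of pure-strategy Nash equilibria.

Both Medium: Investor 1 gets 10 (best alternative 8); Investor 2 gets 14 (best alternative 5). Neither deviates — NE.
Both Low is not a NE: Investor 2 would switch to High (4 > 3).
No other cell survives both best-response checks, so there is 1 pure NE.

1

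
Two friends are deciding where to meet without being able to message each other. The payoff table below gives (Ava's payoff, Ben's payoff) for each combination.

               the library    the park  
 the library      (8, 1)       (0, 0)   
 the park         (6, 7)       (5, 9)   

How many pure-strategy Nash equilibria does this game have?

Both the library: Ava gets 8 (best alternative 6); Ben gets 1 (best alternative 0). Neither deviates — NE.
Both the park: Ava gets 5 (best alternative 0); Ben gets 9 (best alternative 7). Neither deviates — NE.
(the park, the library) is not a NE: Ava would switch to the library (8 > 6).
No other cell survives both best-response checks, so there are 2 pure NE.

2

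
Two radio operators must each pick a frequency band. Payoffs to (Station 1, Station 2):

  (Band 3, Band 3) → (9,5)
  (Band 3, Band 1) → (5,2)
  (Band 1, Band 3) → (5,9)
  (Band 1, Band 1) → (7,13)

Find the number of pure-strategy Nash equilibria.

Both Band 3: Station 1 gets 9 (best alternative 5); Station 2 gets 5 (best alternative 2). Neither deviates — NE.
Both Band 1: Station 1 gets 7 (best alternative 5); Station 2 gets 13 (best alternative 9). Neither deviates — NE.
(Band 1, Band 3) is not a NE: Station 1 would switch to Band 3 (9 > 5).
No other cell survives both best-response checks, so there are 2 pure NE.

2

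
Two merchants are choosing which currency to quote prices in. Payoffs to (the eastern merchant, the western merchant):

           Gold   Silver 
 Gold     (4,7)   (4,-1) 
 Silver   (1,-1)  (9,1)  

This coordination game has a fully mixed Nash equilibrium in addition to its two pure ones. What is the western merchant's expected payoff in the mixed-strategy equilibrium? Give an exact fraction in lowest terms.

3/5

The eastern merchant mixes with probability p on Gold, chosen so the western merchant is indifferent: 7p + (-1)(1−p) = (-1)p + 1(1−p) gives p = 1/5.
The western merchant's expected payoff is 7·1/5 + (-1)·4/5 = 3/5.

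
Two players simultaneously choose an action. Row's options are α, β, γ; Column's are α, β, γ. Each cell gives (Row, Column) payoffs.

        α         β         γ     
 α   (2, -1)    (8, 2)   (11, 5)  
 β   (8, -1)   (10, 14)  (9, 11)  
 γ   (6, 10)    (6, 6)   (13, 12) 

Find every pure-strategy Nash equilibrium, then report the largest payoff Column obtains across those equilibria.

Both β is a pure NE (Row: 10 ≥ 8; Column: 14 ≥ 11). Column gets 14.
Both γ is a pure NE (Row: 13 ≥ 11; Column: 12 ≥ 10). Column gets 12.
Every other cell has a profitable deviation for at least one player. Highest of {14, 12} is 14.

14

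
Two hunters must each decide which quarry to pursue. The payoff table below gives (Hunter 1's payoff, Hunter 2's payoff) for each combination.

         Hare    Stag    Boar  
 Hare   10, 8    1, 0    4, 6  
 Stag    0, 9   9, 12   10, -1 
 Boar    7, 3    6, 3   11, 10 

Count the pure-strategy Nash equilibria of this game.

Both Hare: Hunter 1 gets 10 (best alternative 7); Hunter 2 gets 8 (best alternative 6). Neither deviates — NE.
Both Stag: Hunter 1 gets 9 (best alternative 6); Hunter 2 gets 12 (best alternative 9). Neither deviates — NE.
Both Boar: Hunter 1 gets 11 (best alternative 10); Hunter 2 gets 10 (best alternative 3). Neither deviates — NE.
(Hare, Boar) is not a NE: Hunter 1 would switch to Boar (11 > 4).
No other cell survives both best-response checks, so there are 3 pure NE.

3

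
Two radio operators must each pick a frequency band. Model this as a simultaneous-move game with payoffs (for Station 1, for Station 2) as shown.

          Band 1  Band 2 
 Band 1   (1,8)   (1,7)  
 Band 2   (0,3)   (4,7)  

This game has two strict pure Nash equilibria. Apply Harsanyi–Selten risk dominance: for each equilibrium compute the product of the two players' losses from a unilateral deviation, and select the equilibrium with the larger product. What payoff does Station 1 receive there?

4

At both Band 1: Station 1 loses 1 − 0 = 1 by deviating; Station 2 loses 8 − 7 = 1. Product = 1·1 = 1.
At both Band 2: Station 1 loses 4 − 1 = 3 by deviating; Station 2 loses 7 − 3 = 4. Product = 3·4 = 12.
12 > 1, so both Band 2 is risk-dominant. Station 1's payoff there is 4.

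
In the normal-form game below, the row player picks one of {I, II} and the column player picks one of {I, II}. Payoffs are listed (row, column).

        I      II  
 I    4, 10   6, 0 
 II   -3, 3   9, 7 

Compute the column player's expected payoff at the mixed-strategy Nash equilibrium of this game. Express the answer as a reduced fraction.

The row player mixes with probability p on I, chosen so the column player is indifferent: 10p + 3(1−p) = 0p + 7(1−p) gives p = 2/7.
The column player's expected payoff is 10·2/7 + 3·5/7 = 5.

5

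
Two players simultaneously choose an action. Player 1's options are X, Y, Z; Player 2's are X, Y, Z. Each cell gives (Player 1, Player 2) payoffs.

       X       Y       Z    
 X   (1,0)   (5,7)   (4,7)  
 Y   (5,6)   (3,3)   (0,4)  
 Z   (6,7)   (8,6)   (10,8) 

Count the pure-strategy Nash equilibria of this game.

Both Z: Player 1 gets 10 (best alternative 4); Player 2 gets 8 (best alternative 7). Neither deviates — NE.
Both X is not a NE: Player 1 would switch to Z (6 > 1).
No other cell survives both best-response checks, so there is 1 pure NE.

1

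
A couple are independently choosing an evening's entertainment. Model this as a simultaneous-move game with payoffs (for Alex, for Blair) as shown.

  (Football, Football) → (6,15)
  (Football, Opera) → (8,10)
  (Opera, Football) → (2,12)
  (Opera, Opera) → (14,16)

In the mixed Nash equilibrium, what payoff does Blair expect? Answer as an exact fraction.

40/3

Alex mixes with probability p on Football, chosen so Blair is indifferent: 15p + 12(1−p) = 10p + 16(1−p) gives p = 4/9.
Blair's expected payoff is 15·4/9 + 12·5/9 = 40/3.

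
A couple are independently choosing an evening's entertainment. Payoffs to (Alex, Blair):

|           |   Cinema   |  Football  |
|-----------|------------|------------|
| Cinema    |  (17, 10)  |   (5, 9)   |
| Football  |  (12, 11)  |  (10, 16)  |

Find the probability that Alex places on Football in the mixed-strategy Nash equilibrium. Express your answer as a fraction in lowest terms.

Alex's mix p on Cinema must make Blair indifferent between Cinema and Football.
Blair's payoff from Cinema: 10p + 11(1−p). From Football: 9p + 16(1−p).
Set equal: 1p = 5(1−p) → p = 5/6.
Probability on Football is 1 − 5/6 = 1/6.

1/6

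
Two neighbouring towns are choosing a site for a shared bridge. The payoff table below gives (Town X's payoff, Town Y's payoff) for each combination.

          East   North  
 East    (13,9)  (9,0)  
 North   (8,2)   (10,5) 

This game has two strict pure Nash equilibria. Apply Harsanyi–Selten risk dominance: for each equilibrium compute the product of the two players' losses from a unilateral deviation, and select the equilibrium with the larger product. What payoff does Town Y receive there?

9

At both East: Town X loses 13 − 8 = 5 by deviating; Town Y loses 9 − 0 = 9. Product = 5·9 = 45.
At both North: Town X loses 10 − 9 = 1 by deviating; Town Y loses 5 − 2 = 3. Product = 1·3 = 3.
45 > 3, so both East is risk-dominant. Town Y's payoff there is 9.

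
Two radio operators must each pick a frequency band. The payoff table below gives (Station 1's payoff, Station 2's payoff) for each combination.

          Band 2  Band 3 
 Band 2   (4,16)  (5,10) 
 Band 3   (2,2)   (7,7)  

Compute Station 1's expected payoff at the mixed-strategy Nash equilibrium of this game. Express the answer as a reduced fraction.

Station 2 mixes with probability q on Band 2, chosen so Station 1 is indifferent: 4q + 5(1−q) = 2q + 7(1−q) gives q = 1/2.
Station 1's expected payoff (from either row, since indifferent) is 4·1/2 + 5·1/2 = 9/2.

9/2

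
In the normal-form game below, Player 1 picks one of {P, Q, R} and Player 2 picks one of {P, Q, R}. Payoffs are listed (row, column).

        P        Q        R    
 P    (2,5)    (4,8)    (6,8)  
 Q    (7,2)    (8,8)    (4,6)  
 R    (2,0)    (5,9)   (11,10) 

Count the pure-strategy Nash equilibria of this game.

2

Both Q: Player 1 gets 8 (best alternative 5); Player 2 gets 8 (best alternative 6). Neither deviates — NE.
Both R: Player 1 gets 11 (best alternative 6); Player 2 gets 10 (best alternative 9). Neither deviates — NE.
Both P is not a NE: Player 1 would switch to Q (7 > 2).
No other cell survives both best-response checks, so there are 2 pure NE.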